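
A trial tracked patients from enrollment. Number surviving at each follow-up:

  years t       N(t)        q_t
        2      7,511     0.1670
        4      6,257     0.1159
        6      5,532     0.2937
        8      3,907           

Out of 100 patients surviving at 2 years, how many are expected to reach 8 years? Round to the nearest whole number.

52

The relevant probability is 3,907/7,511 = 0.520170.
Expected number = 100 × 0.520170 = 52.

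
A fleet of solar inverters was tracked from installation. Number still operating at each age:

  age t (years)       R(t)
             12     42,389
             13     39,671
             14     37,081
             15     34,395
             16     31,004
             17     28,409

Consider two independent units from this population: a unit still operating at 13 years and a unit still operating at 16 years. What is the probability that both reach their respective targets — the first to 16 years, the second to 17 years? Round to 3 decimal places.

p₁ = R(16)/R(13) = 31,004/39,671 = 0.781528; p₂ = R(17)/R(16) = 28,409/31,004 = 0.916301.
P(both) = p₁ × p₂ = 0.781528 × 0.916301 = 0.716115.

0.716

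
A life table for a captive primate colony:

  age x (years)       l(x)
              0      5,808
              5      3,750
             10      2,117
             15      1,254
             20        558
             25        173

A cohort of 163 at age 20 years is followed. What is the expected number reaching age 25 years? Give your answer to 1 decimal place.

The relevant probability is 173/558 = 0.310036.
Expected number = 163 × 0.310036 = 50.5.

50.5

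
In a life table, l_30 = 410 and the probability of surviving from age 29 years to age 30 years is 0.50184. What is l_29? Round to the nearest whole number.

817

l_29 = l_30 / p = 410 / 0.50184 = 817.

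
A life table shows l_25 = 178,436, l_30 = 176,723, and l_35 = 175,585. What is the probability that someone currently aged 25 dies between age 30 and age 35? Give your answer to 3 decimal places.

0.006

This is the probability of reaching 30 but not 35, conditional on being alive at 25: (l_30 − l_35) / l_25.
= (176,723 − 175,585) / 178,436 = 1,138 / 178,436 = 0.006378.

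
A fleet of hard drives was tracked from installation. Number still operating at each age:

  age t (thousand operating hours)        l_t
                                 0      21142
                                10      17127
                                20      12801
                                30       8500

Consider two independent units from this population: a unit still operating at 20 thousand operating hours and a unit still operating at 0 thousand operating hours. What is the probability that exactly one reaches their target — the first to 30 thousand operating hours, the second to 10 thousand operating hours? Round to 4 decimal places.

0.3983

p₁ = l_30/l_20 = 8500/12801 = 0.664011; p₂ = l_10/l_0 = 17127/21142 = 0.810094.
P(exactly one) = p₁(1−p₂) + (1−p₁)p₂ = 0.126100 + 0.272183 = 0.398282.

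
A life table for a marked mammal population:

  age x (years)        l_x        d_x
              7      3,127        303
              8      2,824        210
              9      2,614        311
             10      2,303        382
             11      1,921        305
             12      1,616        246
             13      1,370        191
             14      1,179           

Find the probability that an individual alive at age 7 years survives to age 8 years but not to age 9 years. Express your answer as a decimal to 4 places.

This is the probability of reaching 8 but not 9, conditional on being alive at 7: (l_8 − l_9) / l_7.
= (2,824 − 2,614) / 3,127 = 210 / 3,127 = 0.067157.

0.0672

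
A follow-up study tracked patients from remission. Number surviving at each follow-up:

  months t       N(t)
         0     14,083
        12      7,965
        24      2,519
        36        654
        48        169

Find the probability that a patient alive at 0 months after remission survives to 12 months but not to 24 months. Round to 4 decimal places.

This is the probability of reaching 12 but not 24, conditional on being alive at 0: (N(12) − N(24)) / N(0).
= (7,965 − 2,519) / 14,083 = 5,446 / 14,083 = 0.386707.

0.3867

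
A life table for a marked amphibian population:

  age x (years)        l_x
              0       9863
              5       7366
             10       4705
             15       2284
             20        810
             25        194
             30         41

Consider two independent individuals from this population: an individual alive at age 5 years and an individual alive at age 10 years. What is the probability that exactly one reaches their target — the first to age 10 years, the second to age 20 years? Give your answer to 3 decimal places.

p₁ = l_10/l_5 = 4705/7366 = 0.638746; p₂ = l_20/l_10 = 810/4705 = 0.172157.
P(exactly one) = p₁(1−p₂) + (1−p₁)p₂ = 0.528781 + 0.062192 = 0.590974.

0.591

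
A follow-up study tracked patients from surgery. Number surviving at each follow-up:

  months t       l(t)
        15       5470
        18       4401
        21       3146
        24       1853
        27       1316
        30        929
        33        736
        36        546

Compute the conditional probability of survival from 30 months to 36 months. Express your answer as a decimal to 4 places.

The conditional survival probability is l(36)/l(30) = 546/929 = 0.587729.

0.5877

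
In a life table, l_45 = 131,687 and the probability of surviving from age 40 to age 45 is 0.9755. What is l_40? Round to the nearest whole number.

134994

l_40 = l_45 / p = 131,687 / 0.9755 = 134994.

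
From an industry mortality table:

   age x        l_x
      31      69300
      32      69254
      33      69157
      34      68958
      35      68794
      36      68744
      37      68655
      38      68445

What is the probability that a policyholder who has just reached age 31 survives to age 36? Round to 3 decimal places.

We want 5p31 = l_36/l_31.
The conditional survival probability is l_36/l_31 = 68744/69300 = 0.991977.

0.992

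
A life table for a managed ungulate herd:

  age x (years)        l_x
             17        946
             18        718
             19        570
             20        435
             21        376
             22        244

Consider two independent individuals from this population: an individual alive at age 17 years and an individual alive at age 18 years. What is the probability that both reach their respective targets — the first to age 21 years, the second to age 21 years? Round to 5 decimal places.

0.20814

p₁ = l_21/l_17 = 376/946 = 0.397463; p₂ = l_21/l_18 = 376/718 = 0.523677.
P(both) = p₁ × p₂ = 0.397463 × 0.523677 = 0.208142.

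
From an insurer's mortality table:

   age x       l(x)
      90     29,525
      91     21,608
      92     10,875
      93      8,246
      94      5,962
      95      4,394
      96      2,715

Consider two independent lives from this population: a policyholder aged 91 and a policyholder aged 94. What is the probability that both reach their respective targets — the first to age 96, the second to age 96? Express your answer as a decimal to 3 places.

0.057

p₁ = l(96)/l(91) = 2,715/21,608 = 0.125648; p₂ = l(96)/l(94) = 2,715/5,962 = 0.455384.
P(both) = p₁ × p₂ = 0.125648 × 0.455384 = 0.057218.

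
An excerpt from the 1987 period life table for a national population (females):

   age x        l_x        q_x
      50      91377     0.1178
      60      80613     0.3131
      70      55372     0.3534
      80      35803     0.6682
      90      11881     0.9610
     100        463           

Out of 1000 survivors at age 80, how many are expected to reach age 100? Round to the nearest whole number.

13

The relevant probability is 463/35803 = 0.012932.
Expected number = 1000 × 0.012932 = 13.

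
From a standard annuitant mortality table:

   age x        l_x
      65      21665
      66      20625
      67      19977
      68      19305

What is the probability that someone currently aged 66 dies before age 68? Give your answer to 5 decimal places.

P(die before 68 | alive at 66) = 1 − l_68/l_66 = 1 − 19305/20625 = (1320)/20625 = 0.064000.

0.06400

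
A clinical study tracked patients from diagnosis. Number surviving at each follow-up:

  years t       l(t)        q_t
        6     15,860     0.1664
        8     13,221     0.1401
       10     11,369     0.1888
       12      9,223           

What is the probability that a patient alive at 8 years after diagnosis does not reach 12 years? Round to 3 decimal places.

P(die before 12 | alive at 8) = 1 − l(12)/l(8) = 1 − 9,223/13,221 = (3,998)/13,221 = 0.302398.

0.302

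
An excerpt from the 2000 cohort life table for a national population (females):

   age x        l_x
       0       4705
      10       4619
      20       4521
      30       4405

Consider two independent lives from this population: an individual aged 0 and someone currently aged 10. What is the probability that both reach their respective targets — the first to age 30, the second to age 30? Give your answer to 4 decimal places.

p₁ = l_30/l_0 = 4405/4705 = 0.936238; p₂ = l_30/l_10 = 4405/4619 = 0.953670.
P(both) = p₁ × p₂ = 0.936238 × 0.953670 = 0.892862.

0.8929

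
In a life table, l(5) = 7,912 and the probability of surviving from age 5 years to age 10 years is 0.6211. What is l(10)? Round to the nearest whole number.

4914

l(10) = l(5) × p = 7,912 × 0.6211 = 4914.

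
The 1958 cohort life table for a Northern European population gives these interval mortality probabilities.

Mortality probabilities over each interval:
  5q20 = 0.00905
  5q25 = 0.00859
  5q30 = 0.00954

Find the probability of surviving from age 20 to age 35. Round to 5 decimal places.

0.97307

The overall survival probability is (1 − 0.00905) × (1 − 0.00859) × (1 − 0.00954).
= 0.99095 × 0.99141 × 0.99046 = 0.973065.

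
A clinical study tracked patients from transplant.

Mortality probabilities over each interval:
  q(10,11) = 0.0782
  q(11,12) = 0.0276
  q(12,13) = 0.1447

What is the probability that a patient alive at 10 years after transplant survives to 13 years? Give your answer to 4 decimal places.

P(survive 10→13) = (1 − 0.0782) × (1 − 0.0276) × (1 − 0.1447).
= 0.9218 × 0.9724 × 0.8553 = 0.766655.

0.7667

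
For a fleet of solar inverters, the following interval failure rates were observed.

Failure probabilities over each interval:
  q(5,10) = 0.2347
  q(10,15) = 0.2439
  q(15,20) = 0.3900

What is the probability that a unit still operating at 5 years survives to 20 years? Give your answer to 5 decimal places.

0.35297

Survival from 5 to 20 is the product of surviving each interval: (1 − 0.2347) × (1 − 0.2439) × (1 − 0.3900).
= 0.7653 × 0.7561 × 0.6100 = 0.352972.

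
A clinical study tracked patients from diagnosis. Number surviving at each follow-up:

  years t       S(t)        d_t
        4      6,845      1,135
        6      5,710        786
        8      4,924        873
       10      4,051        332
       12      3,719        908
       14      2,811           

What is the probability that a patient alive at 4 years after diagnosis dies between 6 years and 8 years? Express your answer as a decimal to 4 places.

This is the probability of reaching 6 but not 8, conditional on being alive at 4: (S(6) − S(8)) / S(4).
= (5,710 − 4,924) / 6,845 = 786 / 6,845 = 0.114828.

0.1148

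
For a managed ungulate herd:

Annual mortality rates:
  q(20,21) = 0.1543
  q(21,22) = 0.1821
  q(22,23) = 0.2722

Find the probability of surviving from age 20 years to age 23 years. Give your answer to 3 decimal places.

Chaining the interval survival probabilities: (1 − 0.1543) × (1 − 0.1821) × (1 − 0.2722).
= 0.8457 × 0.8179 × 0.7278 = 0.503418.

0.503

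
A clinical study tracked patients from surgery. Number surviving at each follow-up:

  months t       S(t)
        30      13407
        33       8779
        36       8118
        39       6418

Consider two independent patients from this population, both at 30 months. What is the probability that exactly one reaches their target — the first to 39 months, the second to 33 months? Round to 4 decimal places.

0.5066

p₁ = S(39)/S(30) = 6418/13407 = 0.478705; p₂ = S(33)/S(30) = 8779/13407 = 0.654807.
P(exactly one) = p₁(1−p₂) + (1−p₁)p₂ = 0.165246 + 0.341348 = 0.506593.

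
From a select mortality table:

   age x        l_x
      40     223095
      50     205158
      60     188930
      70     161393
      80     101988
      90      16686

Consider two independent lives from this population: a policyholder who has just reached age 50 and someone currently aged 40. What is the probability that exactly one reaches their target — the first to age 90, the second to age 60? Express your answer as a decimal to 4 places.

p₁ = l_90/l_50 = 16686/205158 = 0.081332; p₂ = l_60/l_40 = 188930/223095 = 0.846859.
P(exactly one) = p₁(1−p₂) + (1−p₁)p₂ = 0.012455 + 0.777982 = 0.790438.

0.7904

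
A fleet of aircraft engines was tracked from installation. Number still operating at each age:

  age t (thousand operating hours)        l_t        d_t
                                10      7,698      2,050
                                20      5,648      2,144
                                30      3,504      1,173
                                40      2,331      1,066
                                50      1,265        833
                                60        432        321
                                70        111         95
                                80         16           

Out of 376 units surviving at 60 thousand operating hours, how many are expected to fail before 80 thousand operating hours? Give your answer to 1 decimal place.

The relevant probability is 1 − 16/432 = 0.962963.
Expected number = 376 × 0.962963 = 362.1.

362.1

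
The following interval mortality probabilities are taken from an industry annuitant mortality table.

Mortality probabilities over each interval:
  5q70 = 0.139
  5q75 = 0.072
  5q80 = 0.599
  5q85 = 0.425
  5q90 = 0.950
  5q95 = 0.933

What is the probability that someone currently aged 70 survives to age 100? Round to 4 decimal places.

Chaining the interval survival probabilities: (1 − 0.139) × (1 − 0.072) × (1 − 0.599) × (1 − 0.425) × (1 − 0.950) × (1 − 0.933).
= 0.861 × 0.928 × 0.401 × 0.575 × 0.050 × 0.067 = 0.000617.

0.0006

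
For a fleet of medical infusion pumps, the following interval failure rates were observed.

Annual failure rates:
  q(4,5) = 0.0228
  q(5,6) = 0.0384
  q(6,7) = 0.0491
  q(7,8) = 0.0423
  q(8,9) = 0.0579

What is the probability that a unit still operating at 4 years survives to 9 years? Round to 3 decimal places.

0.806

Chaining the interval survival probabilities: (1 − 0.0228) × (1 − 0.0384) × (1 − 0.0491) × (1 − 0.0423) × (1 − 0.0579).
= 0.9772 × 0.9616 × 0.9509 × 0.9577 × 0.9421 = 0.806193.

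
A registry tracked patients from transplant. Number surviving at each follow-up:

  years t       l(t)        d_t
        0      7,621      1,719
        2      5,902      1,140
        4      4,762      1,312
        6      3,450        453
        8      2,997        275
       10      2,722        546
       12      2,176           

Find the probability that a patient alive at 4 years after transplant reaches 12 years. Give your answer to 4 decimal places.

The conditional survival probability is l(12)/l(4) = 2,176/4,762 = 0.456951.

0.4570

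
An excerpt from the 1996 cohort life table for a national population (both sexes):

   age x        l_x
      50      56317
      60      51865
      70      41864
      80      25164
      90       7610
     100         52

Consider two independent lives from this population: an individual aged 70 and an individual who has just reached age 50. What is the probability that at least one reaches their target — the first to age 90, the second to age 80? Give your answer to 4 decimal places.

0.5474

p₁ = l_90/l_70 = 7610/41864 = 0.181779; p₂ = l_80/l_50 = 25164/56317 = 0.446828.
P(at least one) = 1 − (1−p₁)(1−p₂) = 1 − 0.818221 × 0.553172 = 0.547383.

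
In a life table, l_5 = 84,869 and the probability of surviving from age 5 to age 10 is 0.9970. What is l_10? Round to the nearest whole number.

l_10 = l_5 × p = 84,869 × 0.9970 = 84614.

84614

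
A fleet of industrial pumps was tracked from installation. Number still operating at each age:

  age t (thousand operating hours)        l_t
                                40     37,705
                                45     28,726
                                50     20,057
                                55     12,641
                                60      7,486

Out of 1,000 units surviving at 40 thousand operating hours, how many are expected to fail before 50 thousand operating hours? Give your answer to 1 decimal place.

468.1

The relevant probability is 1 − 20,057/37,705 = 0.468055.
Expected number = 1,000 × 0.468055 = 468.1.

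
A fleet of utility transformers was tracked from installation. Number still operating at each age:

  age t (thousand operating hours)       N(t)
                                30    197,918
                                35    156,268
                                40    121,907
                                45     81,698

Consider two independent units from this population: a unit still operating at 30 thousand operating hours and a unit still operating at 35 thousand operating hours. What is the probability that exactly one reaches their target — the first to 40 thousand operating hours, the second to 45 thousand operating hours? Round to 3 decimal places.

p₁ = N(40)/N(30) = 121,907/197,918 = 0.615947; p₂ = N(45)/N(35) = 81,698/156,268 = 0.522807.
P(exactly one) = p₁(1−p₂) + (1−p₁)p₂ = 0.293926 + 0.200786 = 0.494711.

0.495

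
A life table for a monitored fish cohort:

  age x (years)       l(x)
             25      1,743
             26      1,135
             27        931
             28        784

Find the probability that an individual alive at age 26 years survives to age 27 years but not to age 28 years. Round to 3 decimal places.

0.130

This is the probability of reaching 27 but not 28, conditional on being alive at 26: (l(27) − l(28)) / l(26).
= (931 − 784) / 1,135 = 147 / 1,135 = 0.129515.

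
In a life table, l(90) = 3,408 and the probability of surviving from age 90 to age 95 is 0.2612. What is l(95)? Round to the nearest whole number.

890

l(95) = l(90) × p = 3,408 × 0.2612 = 890.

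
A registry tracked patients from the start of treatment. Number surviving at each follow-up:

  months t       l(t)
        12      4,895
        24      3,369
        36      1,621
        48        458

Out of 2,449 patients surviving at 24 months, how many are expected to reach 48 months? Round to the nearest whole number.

333

The relevant probability is 458/3,369 = 0.135945.
Expected number = 2,449 × 0.135945 = 333.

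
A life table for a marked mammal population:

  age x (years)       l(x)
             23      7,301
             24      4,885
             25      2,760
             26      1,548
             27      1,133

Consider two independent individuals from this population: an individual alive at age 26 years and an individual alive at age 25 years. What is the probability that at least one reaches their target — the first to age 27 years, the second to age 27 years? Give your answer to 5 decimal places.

p₁ = l(27)/l(26) = 1,133/1,548 = 0.731912; p₂ = l(27)/l(25) = 1,133/2,760 = 0.410507.
P(at least one) = 1 − (1−p₁)(1−p₂) = 1 − 0.268088 × 0.589493 = 0.841964.

0.84196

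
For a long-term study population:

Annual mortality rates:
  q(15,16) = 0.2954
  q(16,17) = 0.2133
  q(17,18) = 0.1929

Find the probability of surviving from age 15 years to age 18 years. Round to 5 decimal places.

0.44738

Chaining the interval survival probabilities: (1 − 0.2954) × (1 − 0.2133) × (1 − 0.1929).
= 0.7046 × 0.7867 × 0.8071 = 0.447383.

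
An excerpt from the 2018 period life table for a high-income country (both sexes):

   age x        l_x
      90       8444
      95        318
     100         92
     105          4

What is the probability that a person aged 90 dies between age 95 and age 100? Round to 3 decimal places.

0.027

This is the probability of reaching 95 but not 100, conditional on being alive at 90: (l_95 − l_100) / l_90.
= (318 − 92) / 8444 = 226 / 8444 = 0.026765.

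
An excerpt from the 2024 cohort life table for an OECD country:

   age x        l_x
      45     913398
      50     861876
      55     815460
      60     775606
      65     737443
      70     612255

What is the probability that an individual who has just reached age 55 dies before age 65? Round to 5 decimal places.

0.09567

P(die before 65 | alive at 55) = 1 − l_65/l_55 = 1 − 737443/815460 = (78017)/815460 = 0.095672.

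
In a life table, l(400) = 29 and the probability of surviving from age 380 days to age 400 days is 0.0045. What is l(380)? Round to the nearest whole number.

l(380) = l(400) / p = 29 / 0.0045 = 6444.

6444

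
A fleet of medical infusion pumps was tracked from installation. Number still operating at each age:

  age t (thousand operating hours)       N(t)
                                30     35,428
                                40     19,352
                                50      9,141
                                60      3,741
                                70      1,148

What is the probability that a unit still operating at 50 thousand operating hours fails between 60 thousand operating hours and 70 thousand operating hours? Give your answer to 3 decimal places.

This is the probability of reaching 60 but not 70, conditional on being operational at 50: (N(60) − N(70)) / N(50).
= (3,741 − 1,148) / 9,141 = 2,593 / 9,141 = 0.283667.

0.284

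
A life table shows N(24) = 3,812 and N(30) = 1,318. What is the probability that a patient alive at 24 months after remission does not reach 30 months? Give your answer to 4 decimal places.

P(die before 30 | alive at 24) = 1 − N(30)/N(24) = 1 − 1,318/3,812 = (2,494)/3,812 = 0.654250.

0.6542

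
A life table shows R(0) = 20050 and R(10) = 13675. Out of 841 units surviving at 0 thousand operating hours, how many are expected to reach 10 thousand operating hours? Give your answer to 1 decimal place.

The relevant probability is 13675/20050 = 0.682045.
Expected number = 841 × 0.682045 = 573.6.

573.6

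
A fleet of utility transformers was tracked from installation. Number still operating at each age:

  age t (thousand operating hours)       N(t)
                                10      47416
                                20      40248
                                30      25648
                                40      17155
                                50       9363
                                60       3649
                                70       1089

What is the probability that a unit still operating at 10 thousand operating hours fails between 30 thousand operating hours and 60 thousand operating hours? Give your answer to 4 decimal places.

0.4640

This is the probability of reaching 30 but not 60, conditional on being operational at 10: (N(30) − N(60)) / N(10).
= (25648 − 3649) / 47416 = 21999 / 47416 = 0.463957.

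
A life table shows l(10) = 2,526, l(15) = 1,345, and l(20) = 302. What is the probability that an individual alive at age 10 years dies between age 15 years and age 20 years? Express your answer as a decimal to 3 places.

This is the probability of reaching 15 but not 20, conditional on being alive at 10: (l(15) − l(20)) / l(10).
= (1,345 − 302) / 2,526 = 1,043 / 2,526 = 0.412906.

0.413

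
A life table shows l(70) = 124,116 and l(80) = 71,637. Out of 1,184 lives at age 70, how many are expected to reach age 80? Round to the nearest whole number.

The relevant probability is 71,637/124,116 = 0.577178.
Expected number = 1,184 × 0.577178 = 683.

683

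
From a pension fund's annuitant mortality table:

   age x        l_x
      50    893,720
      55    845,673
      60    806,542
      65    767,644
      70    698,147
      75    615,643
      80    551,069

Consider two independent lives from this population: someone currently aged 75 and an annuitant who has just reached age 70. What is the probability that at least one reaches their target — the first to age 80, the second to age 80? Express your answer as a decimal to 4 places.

p₁ = l_80/l_75 = 551,069/615,643 = 0.895111; p₂ = l_80/l_70 = 551,069/698,147 = 0.789331.
P(at least one) = 1 − (1−p₁)(1−p₂) = 1 − 0.104889 × 0.210669 = 0.977903.

0.9779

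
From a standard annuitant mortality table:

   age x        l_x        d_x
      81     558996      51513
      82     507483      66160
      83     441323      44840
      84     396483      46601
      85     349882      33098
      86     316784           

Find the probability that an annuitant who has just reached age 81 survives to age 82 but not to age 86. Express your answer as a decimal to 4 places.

We want 1|4q81 = (l_82 − l_86)/l_81.
This is the probability of reaching 82 but not 86, conditional on being alive at 81: (l_82 − l_86) / l_81.
= (507483 − 316784) / 558996 = 190699 / 558996 = 0.341146.

0.3411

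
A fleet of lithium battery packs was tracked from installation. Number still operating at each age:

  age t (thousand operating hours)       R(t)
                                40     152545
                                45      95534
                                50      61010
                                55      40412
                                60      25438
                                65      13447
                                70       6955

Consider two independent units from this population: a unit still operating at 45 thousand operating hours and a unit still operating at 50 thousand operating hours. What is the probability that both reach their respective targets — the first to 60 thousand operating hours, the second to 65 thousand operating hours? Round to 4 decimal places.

0.0587

p₁ = R(60)/R(45) = 25438/95534 = 0.266272; p₂ = R(65)/R(50) = 13447/61010 = 0.220406.
P(both) = p₁ × p₂ = 0.266272 × 0.220406 = 0.058688.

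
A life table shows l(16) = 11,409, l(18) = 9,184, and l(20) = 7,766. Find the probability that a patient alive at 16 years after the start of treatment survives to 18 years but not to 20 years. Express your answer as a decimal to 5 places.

This is the probability of reaching 18 but not 20, conditional on being alive at 16: (l(18) − l(20)) / l(16).
= (9,184 − 7,766) / 11,409 = 1,418 / 11,409 = 0.124288.

0.12429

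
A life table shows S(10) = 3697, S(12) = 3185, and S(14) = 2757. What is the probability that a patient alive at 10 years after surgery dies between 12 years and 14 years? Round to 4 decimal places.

This is the probability of reaching 12 but not 14, conditional on being alive at 10: (S(12) − S(14)) / S(10).
= (3185 − 2757) / 3697 = 428 / 3697 = 0.115770.

0.1158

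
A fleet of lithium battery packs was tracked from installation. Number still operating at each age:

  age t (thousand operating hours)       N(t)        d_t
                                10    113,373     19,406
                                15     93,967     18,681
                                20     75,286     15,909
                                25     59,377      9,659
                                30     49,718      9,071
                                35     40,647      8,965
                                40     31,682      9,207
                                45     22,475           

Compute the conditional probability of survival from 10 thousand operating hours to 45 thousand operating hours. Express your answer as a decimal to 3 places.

The conditional survival probability is N(45)/N(10) = 22,475/113,373 = 0.198239.

0.198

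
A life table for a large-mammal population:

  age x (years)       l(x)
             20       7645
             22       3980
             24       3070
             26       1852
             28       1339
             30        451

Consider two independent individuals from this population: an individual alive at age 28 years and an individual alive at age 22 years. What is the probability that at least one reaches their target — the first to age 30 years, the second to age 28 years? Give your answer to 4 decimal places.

p₁ = l(30)/l(28) = 451/1339 = 0.336819; p₂ = l(28)/l(22) = 1339/3980 = 0.336432.
P(at least one) = 1 − (1−p₁)(1−p₂) = 1 − 0.663181 × 0.663568 = 0.559934.

0.5599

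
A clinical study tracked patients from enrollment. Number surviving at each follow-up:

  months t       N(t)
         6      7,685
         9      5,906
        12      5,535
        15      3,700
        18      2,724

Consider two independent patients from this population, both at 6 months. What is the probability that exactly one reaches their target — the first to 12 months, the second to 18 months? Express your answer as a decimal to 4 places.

p₁ = N(12)/N(6) = 5,535/7,685 = 0.720234; p₂ = N(18)/N(6) = 2,724/7,685 = 0.354457.
P(exactly one) = p₁(1−p₂) + (1−p₁)p₂ = 0.464942 + 0.099165 = 0.564107.

0.5641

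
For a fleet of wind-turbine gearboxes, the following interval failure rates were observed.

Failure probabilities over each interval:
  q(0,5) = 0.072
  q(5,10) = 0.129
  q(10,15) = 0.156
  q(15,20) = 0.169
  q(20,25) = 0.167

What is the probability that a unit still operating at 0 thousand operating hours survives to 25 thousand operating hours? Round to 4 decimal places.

0.4722

Chaining the interval survival probabilities: (1 − 0.072) × (1 − 0.129) × (1 − 0.156) × (1 − 0.169) × (1 − 0.167).
= 0.928 × 0.871 × 0.844 × 0.831 × 0.833 = 0.472231.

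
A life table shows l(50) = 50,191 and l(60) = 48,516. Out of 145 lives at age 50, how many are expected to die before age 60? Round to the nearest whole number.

The relevant probability is 1 − 48,516/50,191 = 0.033373.
Expected number = 145 × 0.033373 = 5.

5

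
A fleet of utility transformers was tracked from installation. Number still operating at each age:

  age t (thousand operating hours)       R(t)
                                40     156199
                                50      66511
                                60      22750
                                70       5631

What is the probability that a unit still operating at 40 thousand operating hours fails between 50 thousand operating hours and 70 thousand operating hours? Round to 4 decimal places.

0.3898

This is the probability of reaching 50 but not 70, conditional on being operational at 40: (R(50) − R(70)) / R(40).
= (66511 − 5631) / 156199 = 60880 / 156199 = 0.389759.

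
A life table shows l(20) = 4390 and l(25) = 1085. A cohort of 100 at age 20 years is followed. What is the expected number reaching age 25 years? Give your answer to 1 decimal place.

24.7

The relevant probability is 1085/4390 = 0.247153.
Expected number = 100 × 0.247153 = 24.7.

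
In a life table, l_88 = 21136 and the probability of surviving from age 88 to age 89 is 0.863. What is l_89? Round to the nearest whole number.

18240

l_89 = l_88 × p = 21136 × 0.863 = 18240.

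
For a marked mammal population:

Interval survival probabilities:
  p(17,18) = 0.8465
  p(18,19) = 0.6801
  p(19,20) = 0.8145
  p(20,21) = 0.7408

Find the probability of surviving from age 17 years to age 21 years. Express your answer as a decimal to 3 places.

0.347

Chaining the interval survival probabilities: 0.8465 × 0.6801 × 0.8145 × 0.7408.
= 0.347370.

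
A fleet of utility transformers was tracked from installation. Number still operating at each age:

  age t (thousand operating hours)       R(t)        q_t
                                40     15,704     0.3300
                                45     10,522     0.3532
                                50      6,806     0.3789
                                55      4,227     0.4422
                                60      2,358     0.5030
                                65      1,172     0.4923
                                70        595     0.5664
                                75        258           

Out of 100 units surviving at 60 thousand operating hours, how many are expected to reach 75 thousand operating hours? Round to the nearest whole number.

The relevant probability is 258/2,358 = 0.109415.
Expected number = 100 × 0.109415 = 11.

11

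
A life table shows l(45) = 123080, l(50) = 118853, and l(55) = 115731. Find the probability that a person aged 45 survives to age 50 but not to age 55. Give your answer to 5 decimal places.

This is the probability of reaching 50 but not 55, conditional on being alive at 45: (l(50) − l(55)) / l(45).
= (118853 − 115731) / 123080 = 3122 / 123080 = 0.025366.

0.02537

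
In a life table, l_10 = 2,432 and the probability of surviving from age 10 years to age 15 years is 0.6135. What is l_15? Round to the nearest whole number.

1492

l_15 = l_10 × p = 2,432 × 0.6135 = 1492.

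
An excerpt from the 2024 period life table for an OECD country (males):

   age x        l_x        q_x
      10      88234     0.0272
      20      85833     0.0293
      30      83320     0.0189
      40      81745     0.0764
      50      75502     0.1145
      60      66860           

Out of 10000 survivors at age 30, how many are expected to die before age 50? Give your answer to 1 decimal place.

The relevant probability is 1 − 75502/83320 = 0.093831.
Expected number = 10000 × 0.093831 = 938.3.

938.3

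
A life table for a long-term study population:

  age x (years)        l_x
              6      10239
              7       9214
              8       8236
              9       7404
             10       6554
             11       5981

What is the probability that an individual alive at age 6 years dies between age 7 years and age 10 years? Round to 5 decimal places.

0.25979

This is the probability of reaching 7 but not 10, conditional on being alive at 6: (l_7 − l_10) / l_6.
= (9214 − 6554) / 10239 = 2660 / 10239 = 0.259791.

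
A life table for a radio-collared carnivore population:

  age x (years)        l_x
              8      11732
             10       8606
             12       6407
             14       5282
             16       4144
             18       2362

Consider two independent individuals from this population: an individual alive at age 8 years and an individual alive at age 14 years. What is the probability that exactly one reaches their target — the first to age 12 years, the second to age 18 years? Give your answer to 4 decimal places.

p₁ = l_12/l_8 = 6407/11732 = 0.546113; p₂ = l_18/l_14 = 2362/5282 = 0.447179.
P(exactly one) = p₁(1−p₂) + (1−p₁)p₂ = 0.301903 + 0.202969 = 0.504871.

0.5049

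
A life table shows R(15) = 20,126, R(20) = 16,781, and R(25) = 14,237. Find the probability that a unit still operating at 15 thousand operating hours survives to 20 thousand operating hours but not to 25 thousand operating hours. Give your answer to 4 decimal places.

0.1264

This is the probability of reaching 20 but not 25, conditional on being operational at 15: (R(20) − R(25)) / R(15).
= (16,781 − 14,237) / 20,126 = 2,544 / 20,126 = 0.126404.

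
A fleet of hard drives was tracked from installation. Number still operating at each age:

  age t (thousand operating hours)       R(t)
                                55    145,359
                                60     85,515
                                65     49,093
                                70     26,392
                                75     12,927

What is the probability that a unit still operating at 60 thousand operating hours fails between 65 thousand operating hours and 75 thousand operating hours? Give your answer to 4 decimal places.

0.4229

This is the probability of reaching 65 but not 75, conditional on being operational at 60: (R(65) − R(75)) / R(60).
= (49,093 − 12,927) / 85,515 = 36,166 / 85,515 = 0.422920.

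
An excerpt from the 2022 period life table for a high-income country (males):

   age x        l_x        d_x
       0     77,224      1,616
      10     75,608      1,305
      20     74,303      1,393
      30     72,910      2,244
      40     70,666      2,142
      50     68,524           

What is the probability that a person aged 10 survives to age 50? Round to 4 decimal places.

We want 40p10 = l_50/l_10.
The conditional survival probability is l_50/l_10 = 68,524/75,608 = 0.906306.

0.9063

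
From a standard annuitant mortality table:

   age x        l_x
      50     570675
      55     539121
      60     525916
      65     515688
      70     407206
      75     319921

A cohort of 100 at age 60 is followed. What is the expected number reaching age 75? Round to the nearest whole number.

The relevant probability is 319921/525916 = 0.608312.
Expected number = 100 × 0.608312 = 61.

61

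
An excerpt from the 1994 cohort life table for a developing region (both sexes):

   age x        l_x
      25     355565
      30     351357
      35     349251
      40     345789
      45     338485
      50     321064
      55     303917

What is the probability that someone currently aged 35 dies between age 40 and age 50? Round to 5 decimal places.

We want 5|10q35 = (l_40 − l_50)/l_35.
This is the probability of reaching 40 but not 50, conditional on being alive at 35: (l_40 − l_50) / l_35.
= (345789 − 321064) / 349251 = 24725 / 349251 = 0.070794.

0.07079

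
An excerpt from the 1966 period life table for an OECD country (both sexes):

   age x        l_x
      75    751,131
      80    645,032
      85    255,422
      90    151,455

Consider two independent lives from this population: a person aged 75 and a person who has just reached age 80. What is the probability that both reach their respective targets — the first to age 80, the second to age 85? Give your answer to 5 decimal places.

0.34005

p₁ = l_80/l_75 = 645,032/751,131 = 0.858748; p₂ = l_85/l_80 = 255,422/645,032 = 0.395983.
P(both) = p₁ × p₂ = 0.858748 × 0.395983 = 0.340050.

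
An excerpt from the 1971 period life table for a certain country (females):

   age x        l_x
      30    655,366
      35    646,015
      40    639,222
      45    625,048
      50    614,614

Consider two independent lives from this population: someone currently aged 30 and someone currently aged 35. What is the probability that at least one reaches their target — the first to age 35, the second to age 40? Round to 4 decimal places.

p₁ = l_35/l_30 = 646,015/655,366 = 0.985732; p₂ = l_40/l_35 = 639,222/646,015 = 0.989485.
P(at least one) = 1 − (1−p₁)(1−p₂) = 1 − 0.014268 × 0.010515 = 0.999850.

0.9998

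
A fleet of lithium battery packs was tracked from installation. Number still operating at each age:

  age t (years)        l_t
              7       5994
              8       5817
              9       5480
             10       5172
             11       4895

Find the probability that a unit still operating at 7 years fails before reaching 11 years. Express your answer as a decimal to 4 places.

0.1834

P(fail before 11 | operational at 7) = 1 − l_11/l_7 = 1 − 4895/5994 = (1099)/5994 = 0.183350.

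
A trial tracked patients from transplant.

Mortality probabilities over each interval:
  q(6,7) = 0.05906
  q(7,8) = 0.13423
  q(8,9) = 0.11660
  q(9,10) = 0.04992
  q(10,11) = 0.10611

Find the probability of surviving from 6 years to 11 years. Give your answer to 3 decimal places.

Survival from 6 to 11 is the product of surviving each interval: (1 − 0.05906) × (1 − 0.13423) × (1 − 0.11660) × (1 − 0.04992) × (1 − 0.10611).
= 0.94094 × 0.86577 × 0.88340 × 0.95008 × 0.89389 = 0.611176.

0.611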